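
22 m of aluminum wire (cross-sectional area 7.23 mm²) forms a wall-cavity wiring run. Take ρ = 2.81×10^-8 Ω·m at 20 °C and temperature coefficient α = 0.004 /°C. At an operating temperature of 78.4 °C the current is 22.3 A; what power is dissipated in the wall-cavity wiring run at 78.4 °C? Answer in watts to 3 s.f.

52.5 W

A = 7.23 mm² = 7.230e-06 m²
R₍20₎ = ρL/A = (2.81×10^-8)(22)/(7.230e-06) = 0.0855 Ω
R₍78.4₎ = R₍20₎(1 + αΔT) = 0.0855 × (1 + 0.004×58.4) = 0.1055 Ω
P = I²R = (22.3)² × 0.1055 = 52.5 W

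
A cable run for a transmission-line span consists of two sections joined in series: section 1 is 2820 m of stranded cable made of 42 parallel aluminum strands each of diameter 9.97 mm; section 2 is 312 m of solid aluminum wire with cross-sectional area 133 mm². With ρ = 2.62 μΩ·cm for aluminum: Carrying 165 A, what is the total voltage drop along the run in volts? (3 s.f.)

13.9 V

ρ = 2.62 μΩ·cm = 2.62×10^-8 Ω·m
Section 1: A_strand = π(4.9850e-03)² = 7.807e-05 m²; R₁ = ρL/(N·A_s) = (2.62×10^-8)(2820)/(42×7.807e-05) = 0.02253 Ω
Section 2: A = 133 mm² = 1.330e-04 m²
R₂ = (2.62×10^-8)(312)/(1.330e-04) = 0.06146 Ω
R = R₁ + R₂ = 0.08399 Ω
V = IR = 165 × 0.08399 = 13.9 V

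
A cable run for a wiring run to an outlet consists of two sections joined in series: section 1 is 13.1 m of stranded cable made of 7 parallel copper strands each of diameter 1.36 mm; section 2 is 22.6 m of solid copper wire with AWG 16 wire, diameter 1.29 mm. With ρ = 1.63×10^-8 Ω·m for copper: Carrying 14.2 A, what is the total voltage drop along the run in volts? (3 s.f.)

Section 1: A_strand = π(6.8000e-04)² = 1.453e-06 m²; R₁ = ρL/(N·A_s) = (1.63×10^-8)(13.1)/(7×1.453e-06) = 0.021 Ω
Section 2: A = π(1.29/2 mm)² = π(6.4500e-04 m)² = 1.307e-06 m²
R₂ = (1.63×10^-8)(22.6)/(1.307e-06) = 0.2819 Ω
R = R₁ + R₂ = 0.3029 Ω
V = IR = 14.2 × 0.3029 = 4.30 V

4.30 V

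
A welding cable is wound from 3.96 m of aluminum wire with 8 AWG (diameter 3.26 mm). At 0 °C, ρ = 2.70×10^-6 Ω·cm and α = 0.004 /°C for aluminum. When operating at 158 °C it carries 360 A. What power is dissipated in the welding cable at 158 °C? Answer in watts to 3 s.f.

ρ = 2.70×10^-6 Ω·cm = 2.70×10^-8 Ω·m
A = π(3.26/2 mm)² = π(1.6300e-03 m)² = 8.347e-06 m²
R₍0₎ = ρL/A = (2.70×10^-8)(3.96)/(8.347e-06) = 0.01281 Ω
R₍158₎ = R₍0₎(1 + αΔT) = 0.01281 × (1 + 0.004×158) = 0.02091 Ω
P = I²R = (360)² × 0.02091 = 2710 W

2710 W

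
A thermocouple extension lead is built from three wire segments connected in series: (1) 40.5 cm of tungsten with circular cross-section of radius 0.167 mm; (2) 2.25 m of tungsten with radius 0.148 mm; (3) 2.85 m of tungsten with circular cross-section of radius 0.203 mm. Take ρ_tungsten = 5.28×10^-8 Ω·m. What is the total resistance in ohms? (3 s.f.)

Seg 1: A = πr² = π(1.6700e-04 m)² = 8.762e-08 m²
R_1 = (5.28×10^-8)(0.405)/(8.762e-08) = 0.2441 Ω
Seg 2: A = πr² = π(1.4800e-04 m)² = 6.881e-08 m²
R_2 = (5.28×10^-8)(2.25)/(6.881e-08) = 1.726 Ω
Seg 3: A = πr² = π(2.0300e-04 m)² = 1.295e-07 m²
R_3 = (5.28×10^-8)(2.85)/(1.295e-07) = 1.162 Ω
R_total = R_1 + R_2 + R_3 = 3.13 Ω

3.13 Ω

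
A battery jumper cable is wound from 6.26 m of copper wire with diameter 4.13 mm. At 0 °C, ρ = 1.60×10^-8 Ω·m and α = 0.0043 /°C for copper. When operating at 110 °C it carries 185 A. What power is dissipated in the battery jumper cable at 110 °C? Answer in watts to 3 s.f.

A = π(d/2)² = π(2.0650e-03 m)² = 1.340e-05 m²
R₍0₎ = ρL/A = (1.60×10^-8)(6.26)/(1.340e-05) = 0.007477 Ω
R₍110₎ = R₍0₎(1 + αΔT) = 0.007477 × (1 + 0.0043×110) = 0.01101 Ω
P = I²R = (185)² × 0.01101 = 377 W

377 W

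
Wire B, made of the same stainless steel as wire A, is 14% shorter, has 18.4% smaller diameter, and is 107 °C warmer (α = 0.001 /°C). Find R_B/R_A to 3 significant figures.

1.43

R ∝ ρL/d² with ρ ∝ (1+αΔT), so R_B/R_A = (1 − 14/100) × (1 − 18.4/100)⁻² × (1 + 0.001×107)
= 0.86 × 1.502 × 1.107 = 1.43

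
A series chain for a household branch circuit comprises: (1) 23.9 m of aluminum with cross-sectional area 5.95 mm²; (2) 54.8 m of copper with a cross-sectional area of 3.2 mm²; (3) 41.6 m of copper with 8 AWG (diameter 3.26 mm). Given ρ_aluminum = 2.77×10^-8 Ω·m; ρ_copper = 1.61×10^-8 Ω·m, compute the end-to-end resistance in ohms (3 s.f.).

Seg 1: A = 5.95 mm² = 5.950e-06 m²
R_1 = (2.77×10^-8)(23.9)/(5.950e-06) = 0.1113 Ω
Seg 2: A = 3.2 mm² = 3.200e-06 m²
R_2 = (1.61×10^-8)(54.8)/(3.200e-06) = 0.2757 Ω
Seg 3: A = π(3.26/2 mm)² = π(1.6300e-03 m)² = 8.347e-06 m²
R_3 = (1.61×10^-8)(41.6)/(8.347e-06) = 0.08024 Ω
R_total = R_1 + R_2 + R_3 = 0.467 Ω

0.467 Ω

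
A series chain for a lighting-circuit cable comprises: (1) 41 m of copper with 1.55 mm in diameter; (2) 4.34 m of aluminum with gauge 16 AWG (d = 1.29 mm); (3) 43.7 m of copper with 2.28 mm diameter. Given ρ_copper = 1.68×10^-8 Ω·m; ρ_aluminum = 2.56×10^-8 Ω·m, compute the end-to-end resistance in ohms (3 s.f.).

Seg 1: A = π(d/2)² = π(7.7500e-04 m)² = 1.887e-06 m²
R_1 = (1.68×10^-8)(41)/(1.887e-06) = 0.365 Ω
Seg 2: A = π(1.29/2 mm)² = π(6.4500e-04 m)² = 1.307e-06 m²
R_2 = (2.56×10^-8)(4.34)/(1.307e-06) = 0.08501 Ω
Seg 3: A = π(d/2)² = π(1.1400e-03 m)² = 4.083e-06 m²
R_3 = (1.68×10^-8)(43.7)/(4.083e-06) = 0.1798 Ω
R_total = R_1 + R_2 + R_3 = 0.630 Ω

0.630 Ω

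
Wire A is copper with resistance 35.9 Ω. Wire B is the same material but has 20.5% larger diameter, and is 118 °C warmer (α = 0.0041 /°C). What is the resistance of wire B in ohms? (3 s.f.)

36.7 Ω

R ∝ ρL/d² with ρ ∝ (1+αΔT), so R_B/R_A = (1 + 20.5/100)⁻² × (1 + 0.0041×118)
= 0.6887 × 1.484 = 1.022
R_B = 1.022 × 35.9 = 36.7 Ω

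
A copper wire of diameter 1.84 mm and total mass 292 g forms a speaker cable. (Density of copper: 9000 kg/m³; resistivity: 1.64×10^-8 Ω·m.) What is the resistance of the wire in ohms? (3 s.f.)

A = π(d/2)² = π(9.2000e-04 m)² = 2.6590e-06 m²
L = m/(density·A) = 0.292/(9000×2.6590e-06) = 12.2 m
R = ρL/A = (1.64×10^-8)(12.2)/(2.6590e-06) = 0.0753 Ω

0.0753 Ω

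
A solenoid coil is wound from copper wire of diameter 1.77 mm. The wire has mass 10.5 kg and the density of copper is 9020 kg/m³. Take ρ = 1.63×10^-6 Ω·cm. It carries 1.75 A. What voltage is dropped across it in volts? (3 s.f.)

5.48 V

ρ = 1.63×10^-6 Ω·cm = 1.63×10^-8 Ω·m
A = π(d/2)² = π(8.8500e-04 m)² = 2.4606e-06 m²
L = m/(density·A) = 10.5/(9020×2.4606e-06) = 473.1 m
R = ρL/A = (1.63×10^-8)(473.1)/(2.4606e-06) = 3.134 Ω
V = IR = 1.75 × 3.134 = 5.48 V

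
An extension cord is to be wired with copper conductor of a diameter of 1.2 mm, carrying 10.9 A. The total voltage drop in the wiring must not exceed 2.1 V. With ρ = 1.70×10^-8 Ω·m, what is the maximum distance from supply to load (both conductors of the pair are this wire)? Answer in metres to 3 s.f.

A = π(d/2)² = π(6.0000e-04 m)² = 1.131e-06 m²
L_max = V_max·A/(2·ρI) = (2.1)(1.131e-06)/(2×1.70×10^-8×10.9) = 6.41 m

6.41 m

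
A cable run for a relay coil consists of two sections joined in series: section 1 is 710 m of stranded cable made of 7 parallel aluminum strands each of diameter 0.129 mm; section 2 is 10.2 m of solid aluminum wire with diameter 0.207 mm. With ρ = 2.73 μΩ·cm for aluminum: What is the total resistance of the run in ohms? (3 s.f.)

220 Ω

ρ = 2.73 μΩ·cm = 2.73×10^-8 Ω·m
Section 1: A_strand = π(6.4500e-05)² = 1.307e-08 m²; R₁ = ρL/(N·A_s) = (2.73×10^-8)(710)/(7×1.307e-08) = 211.9 Ω
Section 2: A = π(d/2)² = π(1.0350e-04 m)² = 3.365e-08 m²
R₂ = (2.73×10^-8)(10.2)/(3.365e-08) = 8.274 Ω
R = R₁ + R₂ = 220 Ω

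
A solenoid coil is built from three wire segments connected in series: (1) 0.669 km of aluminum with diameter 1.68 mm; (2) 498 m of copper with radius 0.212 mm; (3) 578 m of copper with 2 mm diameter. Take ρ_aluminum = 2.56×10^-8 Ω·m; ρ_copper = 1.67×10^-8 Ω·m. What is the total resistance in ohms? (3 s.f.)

69.7 Ω

Seg 1: A = π(d/2)² = π(8.4000e-04 m)² = 2.217e-06 m²
R_1 = (2.56×10^-8)(669)/(2.217e-06) = 7.726 Ω
Seg 2: A = πr² = π(2.1200e-04 m)² = 1.412e-07 m²
R_2 = (1.67×10^-8)(498)/(1.412e-07) = 58.9 Ω
Seg 3: A = π(d/2)² = π(1.0000e-03 m)² = 3.142e-06 m²
R_3 = (1.67×10^-8)(578)/(3.142e-06) = 3.073 Ω
R_total = R_1 + R_2 + R_3 = 69.7 Ω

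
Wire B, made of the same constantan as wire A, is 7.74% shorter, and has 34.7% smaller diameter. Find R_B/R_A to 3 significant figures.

R ∝ L/d², so R_B/R_A = (1 − 7.74/100) × (1 − 34.7/100)⁻²
= 0.9226 × 2.345 = 2.16

2.16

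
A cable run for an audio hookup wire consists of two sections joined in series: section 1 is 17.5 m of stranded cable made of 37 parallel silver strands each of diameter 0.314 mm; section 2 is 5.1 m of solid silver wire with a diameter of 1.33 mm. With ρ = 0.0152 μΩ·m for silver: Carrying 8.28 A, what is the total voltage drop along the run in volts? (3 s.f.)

1.23 V

ρ = 0.0152 μΩ·m = 1.52×10^-8 Ω·m
Section 1: A_strand = π(1.5700e-04)² = 7.744e-08 m²; R₁ = ρL/(N·A_s) = (1.52×10^-8)(17.5)/(37×7.744e-08) = 0.09284 Ω
Section 2: A = π(d/2)² = π(6.6500e-04 m)² = 1.389e-06 m²
R₂ = (1.52×10^-8)(5.1)/(1.389e-06) = 0.0558 Ω
R = R₁ + R₂ = 0.1486 Ω
V = IR = 8.28 × 0.1486 = 1.23 V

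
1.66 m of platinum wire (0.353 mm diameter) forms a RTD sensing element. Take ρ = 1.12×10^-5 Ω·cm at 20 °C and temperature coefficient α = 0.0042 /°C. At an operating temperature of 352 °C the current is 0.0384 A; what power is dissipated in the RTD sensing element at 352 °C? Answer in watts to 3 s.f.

ρ = 1.12×10^-5 Ω·cm = 1.12×10^-7 Ω·m
A = π(d/2)² = π(1.7650e-04 m)² = 9.787e-08 m²
R₍20₎ = ρL/A = (1.12×10^-7)(1.66)/(9.787e-08) = 1.9 Ω
R₍352₎ = R₍20₎(1 + αΔT) = 1.9 × (1 + 0.0042×332) = 4.549 Ω
P = I²R = (0.0384)² × 4.549 = 0.00671 W

0.00671 W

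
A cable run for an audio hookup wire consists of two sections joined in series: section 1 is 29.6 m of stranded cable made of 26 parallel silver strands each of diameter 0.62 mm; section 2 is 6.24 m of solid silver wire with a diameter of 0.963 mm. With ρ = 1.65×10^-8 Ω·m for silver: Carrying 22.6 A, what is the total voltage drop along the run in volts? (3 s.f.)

4.60 V

Section 1: A_strand = π(3.1000e-04)² = 3.019e-07 m²; R₁ = ρL/(N·A_s) = (1.65×10^-8)(29.6)/(26×3.019e-07) = 0.06222 Ω
Section 2: A = π(d/2)² = π(4.8150e-04 m)² = 7.284e-07 m²
R₂ = (1.65×10^-8)(6.24)/(7.284e-07) = 0.1414 Ω
R = R₁ + R₂ = 0.2036 Ω
V = IR = 22.6 × 0.2036 = 4.60 V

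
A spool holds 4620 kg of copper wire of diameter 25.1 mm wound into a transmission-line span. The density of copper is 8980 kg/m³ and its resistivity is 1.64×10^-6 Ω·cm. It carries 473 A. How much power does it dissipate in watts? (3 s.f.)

ρ = 1.64×10^-6 Ω·cm = 1.64×10^-8 Ω·m
A = π(d/2)² = π(1.2550e-02 m)² = 4.9481e-04 m²
L = m/(density·A) = 4620/(8980×4.9481e-04) = 1040 m
R = ρL/A = (1.64×10^-8)(1040)/(4.9481e-04) = 0.03446 Ω
P = I²R = (473)² × 0.03446 = 7710 W

7710 W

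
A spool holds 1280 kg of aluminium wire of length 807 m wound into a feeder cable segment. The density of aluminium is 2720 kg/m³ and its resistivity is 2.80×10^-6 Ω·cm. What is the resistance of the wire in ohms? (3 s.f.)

0.0387 Ω

ρ = 2.80×10^-6 Ω·cm = 2.80×10^-8 Ω·m
A = m/(density·L) = 1280/(2720×807) = 5.8313e-04 m²
R = ρL/A = (2.80×10^-8)(807)/(5.8313e-04) = 0.0387 Ω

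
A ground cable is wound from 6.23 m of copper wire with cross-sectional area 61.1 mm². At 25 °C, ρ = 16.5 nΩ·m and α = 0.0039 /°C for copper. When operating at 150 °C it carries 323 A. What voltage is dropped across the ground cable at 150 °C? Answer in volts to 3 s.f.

0.808 V

ρ = 16.5 nΩ·m = 1.65×10^-8 Ω·m
A = 61.1 mm² = 6.110e-05 m²
R₍25₎ = ρL/A = (1.65×10^-8)(6.23)/(6.110e-05) = 0.001682 Ω
R₍150₎ = R₍25₎(1 + αΔT) = 0.001682 × (1 + 0.0039×125) = 0.002503 Ω
V = IR = 323 × 0.002503 = 0.808 V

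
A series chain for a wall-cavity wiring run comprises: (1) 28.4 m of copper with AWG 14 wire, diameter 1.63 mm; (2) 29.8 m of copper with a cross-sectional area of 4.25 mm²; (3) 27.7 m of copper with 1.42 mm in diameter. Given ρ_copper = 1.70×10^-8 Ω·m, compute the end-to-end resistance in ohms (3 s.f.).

Seg 1: A = π(1.63/2 mm)² = π(8.1500e-04 m)² = 2.087e-06 m²
R_1 = (1.70×10^-8)(28.4)/(2.087e-06) = 0.2314 Ω
Seg 2: A = 4.25 mm² = 4.250e-06 m²
R_2 = (1.70×10^-8)(29.8)/(4.250e-06) = 0.1192 Ω
Seg 3: A = π(d/2)² = π(7.1000e-04 m)² = 1.584e-06 m²
R_3 = (1.70×10^-8)(27.7)/(1.584e-06) = 0.2973 Ω
R_total = R_1 + R_2 + R_3 = 0.648 Ω

0.648 Ω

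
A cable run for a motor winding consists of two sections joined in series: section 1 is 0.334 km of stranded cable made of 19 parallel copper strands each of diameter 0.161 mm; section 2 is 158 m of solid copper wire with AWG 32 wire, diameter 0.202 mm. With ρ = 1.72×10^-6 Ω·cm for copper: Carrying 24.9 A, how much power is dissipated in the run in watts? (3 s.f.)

ρ = 1.72×10^-6 Ω·cm = 1.72×10^-8 Ω·m
Section 1: A_strand = π(8.0500e-05)² = 2.036e-08 m²; R₁ = ρL/(N·A_s) = (1.72×10^-8)(334)/(19×2.036e-08) = 14.85 Ω
Section 2: A = π(0.202/2 mm)² = π(1.0100e-04 m)² = 3.205e-08 m²
R₂ = (1.72×10^-8)(158)/(3.205e-08) = 84.8 Ω
R = R₁ + R₂ = 99.65 Ω
P = I²R = (24.9)² × 99.65 = 61800 W

61800 W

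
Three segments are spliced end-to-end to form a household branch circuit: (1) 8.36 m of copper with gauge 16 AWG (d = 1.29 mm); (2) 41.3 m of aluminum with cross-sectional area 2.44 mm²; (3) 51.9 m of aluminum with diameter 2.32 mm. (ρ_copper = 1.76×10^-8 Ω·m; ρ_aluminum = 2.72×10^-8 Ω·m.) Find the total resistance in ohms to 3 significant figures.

0.907 Ω

Seg 1: A = π(1.29/2 mm)² = π(6.4500e-04 m)² = 1.307e-06 m²
R_1 = (1.76×10^-8)(8.36)/(1.307e-06) = 0.1126 Ω
Seg 2: A = 2.44 mm² = 2.440e-06 m²
R_2 = (2.72×10^-8)(41.3)/(2.440e-06) = 0.4604 Ω
Seg 3: A = π(d/2)² = π(1.1600e-03 m)² = 4.227e-06 m²
R_3 = (2.72×10^-8)(51.9)/(4.227e-06) = 0.3339 Ω
R_total = R_1 + R_2 + R_3 = 0.907 Ω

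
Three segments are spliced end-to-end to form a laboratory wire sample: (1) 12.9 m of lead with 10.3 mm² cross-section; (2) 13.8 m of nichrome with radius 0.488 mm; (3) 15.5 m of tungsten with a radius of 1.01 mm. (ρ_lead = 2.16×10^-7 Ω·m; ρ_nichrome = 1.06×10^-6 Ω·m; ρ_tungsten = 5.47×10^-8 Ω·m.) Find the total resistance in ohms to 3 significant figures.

Seg 1: A = 10.3 mm² = 1.030e-05 m²
R_1 = (2.16×10^-7)(12.9)/(1.030e-05) = 0.2705 Ω
Seg 2: A = πr² = π(4.8800e-04 m)² = 7.482e-07 m²
R_2 = (1.06×10^-6)(13.8)/(7.482e-07) = 19.55 Ω
Seg 3: A = πr² = π(1.0100e-03 m)² = 3.205e-06 m²
R_3 = (5.47×10^-8)(15.5)/(3.205e-06) = 0.2646 Ω
R_total = R_1 + R_2 + R_3 = 20.1 Ω

20.1 Ω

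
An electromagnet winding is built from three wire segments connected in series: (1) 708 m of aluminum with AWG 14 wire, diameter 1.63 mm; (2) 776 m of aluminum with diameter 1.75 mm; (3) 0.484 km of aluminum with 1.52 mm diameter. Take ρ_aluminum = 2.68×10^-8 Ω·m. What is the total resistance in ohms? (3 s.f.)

24.9 Ω

Seg 1: A = π(1.63/2 mm)² = π(8.1500e-04 m)² = 2.087e-06 m²
R_1 = (2.68×10^-8)(708)/(2.087e-06) = 9.093 Ω
Seg 2: A = π(d/2)² = π(8.7500e-04 m)² = 2.405e-06 m²
R_2 = (2.68×10^-8)(776)/(2.405e-06) = 8.646 Ω
Seg 3: A = π(d/2)² = π(7.6000e-04 m)² = 1.815e-06 m²
R_3 = (2.68×10^-8)(484)/(1.815e-06) = 7.148 Ω
R_total = R_1 + R_2 + R_3 = 24.9 Ω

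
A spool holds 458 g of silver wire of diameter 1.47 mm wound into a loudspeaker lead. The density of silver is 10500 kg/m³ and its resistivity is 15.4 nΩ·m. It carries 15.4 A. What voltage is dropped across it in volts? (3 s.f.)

ρ = 15.4 nΩ·m = 1.54×10^-8 Ω·m
A = π(d/2)² = π(7.3500e-04 m)² = 1.6972e-06 m²
L = m/(density·A) = 0.458/(10500×1.6972e-06) = 25.7 m
R = ρL/A = (1.54×10^-8)(25.7)/(1.6972e-06) = 0.2332 Ω
V = IR = 15.4 × 0.2332 = 3.59 V

3.59 V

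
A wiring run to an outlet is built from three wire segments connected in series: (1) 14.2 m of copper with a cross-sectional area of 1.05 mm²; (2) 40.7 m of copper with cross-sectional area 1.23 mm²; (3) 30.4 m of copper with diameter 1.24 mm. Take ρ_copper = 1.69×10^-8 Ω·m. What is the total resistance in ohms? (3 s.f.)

Seg 1: A = 1.05 mm² = 1.050e-06 m²
R_1 = (1.69×10^-8)(14.2)/(1.050e-06) = 0.2286 Ω
Seg 2: A = 1.23 mm² = 1.230e-06 m²
R_2 = (1.69×10^-8)(40.7)/(1.230e-06) = 0.5592 Ω
Seg 3: A = π(d/2)² = π(6.2000e-04 m)² = 1.208e-06 m²
R_3 = (1.69×10^-8)(30.4)/(1.208e-06) = 0.4254 Ω
R_total = R_1 + R_2 + R_3 = 1.21 Ω

1.21 Ω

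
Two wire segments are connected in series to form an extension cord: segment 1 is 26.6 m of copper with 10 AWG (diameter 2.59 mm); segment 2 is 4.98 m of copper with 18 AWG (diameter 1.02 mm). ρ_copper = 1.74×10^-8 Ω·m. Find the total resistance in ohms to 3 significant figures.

Segment 1: A = π(2.59/2 mm)² = π(1.2950e-03 m)² = 5.269e-06 m²
R₁ = ρL/A = (1.74×10^-8)(26.6)/(5.269e-06) = 0.08785 Ω
Segment 2: A = π(1.02/2 mm)² = π(5.1000e-04 m)² = 8.171e-07 m²
R₂ = (1.74×10^-8)(4.98)/(8.171e-07) = 0.106 Ω
R = R₁ + R₂ = 0.194 Ω

0.194 Ω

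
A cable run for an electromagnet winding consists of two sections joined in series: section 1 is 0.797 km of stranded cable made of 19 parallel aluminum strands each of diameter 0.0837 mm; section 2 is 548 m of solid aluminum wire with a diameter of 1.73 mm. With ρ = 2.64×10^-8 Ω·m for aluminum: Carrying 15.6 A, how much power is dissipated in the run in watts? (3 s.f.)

50500 W

Section 1: A_strand = π(4.1850e-05)² = 5.502e-09 m²; R₁ = ρL/(N·A_s) = (2.64×10^-8)(797)/(19×5.502e-09) = 201.3 Ω
Section 2: A = π(d/2)² = π(8.6500e-04 m)² = 2.351e-06 m²
R₂ = (2.64×10^-8)(548)/(2.351e-06) = 6.155 Ω
R = R₁ + R₂ = 207.4 Ω
P = I²R = (15.6)² × 207.4 = 50500 W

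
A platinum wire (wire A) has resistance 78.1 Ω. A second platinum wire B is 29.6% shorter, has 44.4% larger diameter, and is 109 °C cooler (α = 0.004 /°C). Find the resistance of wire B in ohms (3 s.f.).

R ∝ ρL/d² with ρ ∝ (1+αΔT), so R_B/R_A = (1 − 29.6/100) × (1 + 44.4/100)⁻² × (1 − 0.004×109)
= 0.704 × 0.4796 × 0.564 = 0.1904
R_B = 0.1904 × 78.1 = 14.9 Ω

14.9 Ω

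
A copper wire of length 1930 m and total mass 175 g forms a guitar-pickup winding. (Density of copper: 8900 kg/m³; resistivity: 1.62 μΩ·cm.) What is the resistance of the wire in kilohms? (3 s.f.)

ρ = 1.62 μΩ·cm = 1.62×10^-8 Ω·m
A = m/(density·L) = 0.175/(8900×1930) = 1.0188e-08 m²
R = ρL/A = (1.62×10^-8)(1930)/(1.0188e-08) = 3.07 kΩ

3.07 kΩ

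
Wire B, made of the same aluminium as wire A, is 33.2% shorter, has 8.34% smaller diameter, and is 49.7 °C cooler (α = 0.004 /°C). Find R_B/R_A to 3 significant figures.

0.637

R ∝ ρL/d² with ρ ∝ (1+αΔT), so R_B/R_A = (1 − 33.2/100) × (1 − 8.34/100)⁻² × (1 − 0.004×49.7)
= 0.668 × 1.19 × 0.8012 = 0.637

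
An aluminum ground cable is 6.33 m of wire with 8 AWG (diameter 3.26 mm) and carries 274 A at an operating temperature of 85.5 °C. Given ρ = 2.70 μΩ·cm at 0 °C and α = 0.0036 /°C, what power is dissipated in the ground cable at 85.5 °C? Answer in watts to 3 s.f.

ρ = 2.70 μΩ·cm = 2.70×10^-8 Ω·m
A = π(3.26/2 mm)² = π(1.6300e-03 m)² = 8.347e-06 m²
R₍0₎ = ρL/A = (2.70×10^-8)(6.33)/(8.347e-06) = 0.02048 Ω
R₍85.5₎ = R₍0₎(1 + αΔT) = 0.02048 × (1 + 0.0036×85.5) = 0.02678 Ω
P = I²R = (274)² × 0.02678 = 2010 W

2010 W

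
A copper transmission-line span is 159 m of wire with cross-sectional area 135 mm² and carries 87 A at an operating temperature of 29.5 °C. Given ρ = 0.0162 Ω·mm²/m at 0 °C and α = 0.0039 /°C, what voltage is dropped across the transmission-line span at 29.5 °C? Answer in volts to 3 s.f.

1.85 V

ρ = 0.0162 Ω·mm²/m = 1.62×10^-8 Ω·m
A = 135 mm² = 1.350e-04 m²
R₍0₎ = ρL/A = (1.62×10^-8)(159)/(1.350e-04) = 0.01908 Ω
R₍29.5₎ = R₍0₎(1 + αΔT) = 0.01908 × (1 + 0.0039×29.5) = 0.02128 Ω
V = IR = 87 × 0.02128 = 1.85 V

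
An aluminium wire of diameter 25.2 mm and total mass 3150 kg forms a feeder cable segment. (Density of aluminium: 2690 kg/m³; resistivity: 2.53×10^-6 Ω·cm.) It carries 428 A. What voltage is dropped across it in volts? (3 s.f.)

ρ = 2.53×10^-6 Ω·cm = 2.53×10^-8 Ω·m
A = π(d/2)² = π(1.2600e-02 m)² = 4.9876e-04 m²
L = m/(density·A) = 3150/(2690×4.9876e-04) = 2348 m
R = ρL/A = (2.53×10^-8)(2348)/(4.9876e-04) = 0.1191 Ω
V = IR = 428 × 0.1191 = 51.0 V

51.0 V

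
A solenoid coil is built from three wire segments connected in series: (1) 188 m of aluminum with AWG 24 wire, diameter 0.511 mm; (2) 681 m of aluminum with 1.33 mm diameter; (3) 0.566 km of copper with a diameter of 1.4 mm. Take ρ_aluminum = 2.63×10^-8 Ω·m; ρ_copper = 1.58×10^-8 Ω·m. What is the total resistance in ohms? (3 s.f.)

Seg 1: A = π(0.511/2 mm)² = π(2.5550e-04 m)² = 2.051e-07 m²
R_1 = (2.63×10^-8)(188)/(2.051e-07) = 24.11 Ω
Seg 2: A = π(d/2)² = π(6.6500e-04 m)² = 1.389e-06 m²
R_2 = (2.63×10^-8)(681)/(1.389e-06) = 12.89 Ω
Seg 3: A = π(d/2)² = π(7.0000e-04 m)² = 1.539e-06 m²
R_3 = (1.58×10^-8)(566)/(1.539e-06) = 5.809 Ω
R_total = R_1 + R_2 + R_3 = 42.8 Ω

42.8 Ω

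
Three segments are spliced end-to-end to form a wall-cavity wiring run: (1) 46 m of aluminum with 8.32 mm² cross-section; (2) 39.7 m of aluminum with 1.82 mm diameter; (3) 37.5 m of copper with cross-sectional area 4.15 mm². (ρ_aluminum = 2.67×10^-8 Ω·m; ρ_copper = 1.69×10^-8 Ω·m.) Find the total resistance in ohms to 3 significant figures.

Seg 1: A = 8.32 mm² = 8.320e-06 m²
R_1 = (2.67×10^-8)(46)/(8.320e-06) = 0.1476 Ω
Seg 2: A = π(d/2)² = π(9.1000e-04 m)² = 2.602e-06 m²
R_2 = (2.67×10^-8)(39.7)/(2.602e-06) = 0.4074 Ω
Seg 3: A = 4.15 mm² = 4.150e-06 m²
R_3 = (1.69×10^-8)(37.5)/(4.150e-06) = 0.1527 Ω
R_total = R_1 + R_2 + R_3 = 0.708 Ω

0.708 Ω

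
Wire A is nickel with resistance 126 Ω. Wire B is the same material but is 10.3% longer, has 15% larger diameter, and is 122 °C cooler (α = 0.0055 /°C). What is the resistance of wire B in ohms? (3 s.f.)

34.6 Ω

R ∝ ρL/d² with ρ ∝ (1+αΔT), so R_B/R_A = (1 + 10.3/100) × (1 + 15/100)⁻² × (1 − 0.0055×122)
= 1.103 × 0.7561 × 0.329 = 0.2744
R_B = 0.2744 × 126 = 34.6 Ω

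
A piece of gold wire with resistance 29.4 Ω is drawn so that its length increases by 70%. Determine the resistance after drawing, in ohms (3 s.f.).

85.0 Ω

k = 1 + 70/100 = 1.7; volume constant ⇒ A' = A/k, so R' = k²R.
R' = 2.89 × 29.4 = 85.0 Ω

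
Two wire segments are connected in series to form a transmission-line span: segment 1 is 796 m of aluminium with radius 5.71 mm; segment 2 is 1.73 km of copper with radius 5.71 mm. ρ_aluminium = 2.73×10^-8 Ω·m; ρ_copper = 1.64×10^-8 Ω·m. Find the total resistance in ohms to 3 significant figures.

Segment 1: A = πr² = π(5.7100e-03 m)² = 1.024e-04 m²
R₁ = ρL/A = (2.73×10^-8)(796)/(1.024e-04) = 0.2122 Ω
R₂ = (1.64×10^-8)(1730)/(1.024e-04) = 0.277 Ω
R = R₁ + R₂ = 0.489 Ω

0.489 Ω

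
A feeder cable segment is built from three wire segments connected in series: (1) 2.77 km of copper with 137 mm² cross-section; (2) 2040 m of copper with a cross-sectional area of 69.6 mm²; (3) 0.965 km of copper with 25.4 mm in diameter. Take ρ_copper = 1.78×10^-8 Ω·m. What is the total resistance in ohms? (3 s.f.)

Seg 1: A = 137 mm² = 1.370e-04 m²
R_1 = (1.78×10^-8)(2770)/(1.370e-04) = 0.3599 Ω
Seg 2: A = 69.6 mm² = 6.960e-05 m²
R_2 = (1.78×10^-8)(2040)/(6.960e-05) = 0.5217 Ω
Seg 3: A = π(d/2)² = π(1.2700e-02 m)² = 5.067e-04 m²
R_3 = (1.78×10^-8)(965)/(5.067e-04) = 0.0339 Ω
R_total = R_1 + R_2 + R_3 = 0.916 Ω

0.916 Ω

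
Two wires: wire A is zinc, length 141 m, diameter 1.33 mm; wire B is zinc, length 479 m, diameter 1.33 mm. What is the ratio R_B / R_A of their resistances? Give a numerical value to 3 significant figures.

3.40

R ∝ ρL/d², so R_B/R_A = (L_B/L_A)
= (479/141) = 3.40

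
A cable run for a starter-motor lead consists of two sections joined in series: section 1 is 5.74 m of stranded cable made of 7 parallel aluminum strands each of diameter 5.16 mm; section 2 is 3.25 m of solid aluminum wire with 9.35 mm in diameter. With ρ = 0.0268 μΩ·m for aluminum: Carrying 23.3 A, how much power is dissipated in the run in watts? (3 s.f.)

ρ = 0.0268 μΩ·m = 2.68×10^-8 Ω·m
Section 1: A_strand = π(2.5800e-03)² = 2.091e-05 m²; R₁ = ρL/(N·A_s) = (2.68×10^-8)(5.74)/(7×2.091e-05) = 0.001051 Ω
Section 2: A = π(d/2)² = π(4.6750e-03 m)² = 6.866e-05 m²
R₂ = (2.68×10^-8)(3.25)/(6.866e-05) = 0.001269 Ω
R = R₁ + R₂ = 0.002319 Ω
P = I²R = (23.3)² × 0.002319 = 1.26 W

1.26 W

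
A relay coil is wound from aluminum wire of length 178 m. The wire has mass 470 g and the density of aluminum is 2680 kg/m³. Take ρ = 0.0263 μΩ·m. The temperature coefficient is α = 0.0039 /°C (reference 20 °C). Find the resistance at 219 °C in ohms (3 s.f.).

ρ = 0.0263 μΩ·m = 2.63×10^-8 Ω·m
A = m/(density·L) = 0.47/(2680×178) = 9.8524e-07 m²
R = ρL/A = (2.63×10^-8)(178)/(9.8524e-07) = 4.752 Ω
R(219 °C) = 4.752 × (1 + 0.0039×199) = 8.44 Ω

8.44 Ω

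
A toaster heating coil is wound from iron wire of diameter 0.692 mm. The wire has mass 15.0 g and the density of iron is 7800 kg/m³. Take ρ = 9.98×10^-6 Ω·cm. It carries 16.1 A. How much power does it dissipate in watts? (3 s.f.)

ρ = 9.98×10^-6 Ω·cm = 9.98×10^-8 Ω·m
A = π(d/2)² = π(3.4600e-04 m)² = 3.7610e-07 m²
L = m/(density·A) = 0.015/(7800×3.7610e-07) = 5.113 m
R = ρL/A = (9.98×10^-8)(5.113)/(3.7610e-07) = 1.357 Ω
P = I²R = (16.1)² × 1.357 = 352 W

352 W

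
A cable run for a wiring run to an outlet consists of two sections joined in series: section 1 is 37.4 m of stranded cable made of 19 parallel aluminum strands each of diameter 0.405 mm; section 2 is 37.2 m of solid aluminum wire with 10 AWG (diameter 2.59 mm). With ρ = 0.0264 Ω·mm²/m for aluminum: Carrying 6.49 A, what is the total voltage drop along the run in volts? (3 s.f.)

ρ = 0.0264 Ω·mm²/m = 2.64×10^-8 Ω·m
Section 1: A_strand = π(2.0250e-04)² = 1.288e-07 m²; R₁ = ρL/(N·A_s) = (2.64×10^-8)(37.4)/(19×1.288e-07) = 0.4034 Ω
Section 2: A = π(2.59/2 mm)² = π(1.2950e-03 m)² = 5.269e-06 m²
R₂ = (2.64×10^-8)(37.2)/(5.269e-06) = 0.1864 Ω
R = R₁ + R₂ = 0.5898 Ω
V = IR = 6.49 × 0.5898 = 3.83 V

3.83 V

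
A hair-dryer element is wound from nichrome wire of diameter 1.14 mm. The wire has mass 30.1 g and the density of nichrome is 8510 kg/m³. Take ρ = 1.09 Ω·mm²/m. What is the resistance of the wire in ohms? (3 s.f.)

ρ = 1.09 Ω·mm²/m = 1.09×10^-6 Ω·m
A = π(d/2)² = π(5.7000e-04 m)² = 1.0207e-06 m²
L = m/(density·A) = 0.0301/(8510×1.0207e-06) = 3.465 m
R = ρL/A = (1.09×10^-6)(3.465)/(1.0207e-06) = 3.70 Ω

3.70 Ω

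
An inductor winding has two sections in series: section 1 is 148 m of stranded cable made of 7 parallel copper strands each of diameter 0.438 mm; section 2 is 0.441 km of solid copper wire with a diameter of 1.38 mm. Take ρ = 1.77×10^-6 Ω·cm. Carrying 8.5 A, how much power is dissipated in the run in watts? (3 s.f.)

556 W

ρ = 1.77×10^-6 Ω·cm = 1.77×10^-8 Ω·m
Section 1: A_strand = π(2.1900e-04)² = 1.507e-07 m²; R₁ = ρL/(N·A_s) = (1.77×10^-8)(148)/(7×1.507e-07) = 2.484 Ω
Section 2: A = π(d/2)² = π(6.9000e-04 m)² = 1.496e-06 m²
R₂ = (1.77×10^-8)(441)/(1.496e-06) = 5.219 Ω
R = R₁ + R₂ = 7.702 Ω
P = I²R = (8.5)² × 7.702 = 556 W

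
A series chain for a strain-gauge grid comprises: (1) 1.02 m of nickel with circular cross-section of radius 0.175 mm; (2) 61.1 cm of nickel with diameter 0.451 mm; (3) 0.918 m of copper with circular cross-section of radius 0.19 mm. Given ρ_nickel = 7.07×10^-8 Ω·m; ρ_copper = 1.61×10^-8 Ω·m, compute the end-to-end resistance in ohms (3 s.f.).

1.15 Ω

Seg 1: A = πr² = π(1.7500e-04 m)² = 9.621e-08 m²
R_1 = (7.07×10^-8)(1.02)/(9.621e-08) = 0.7495 Ω
Seg 2: A = π(d/2)² = π(2.2550e-04 m)² = 1.598e-07 m²
R_2 = (7.07×10^-8)(0.611)/(1.598e-07) = 0.2704 Ω
Seg 3: A = πr² = π(1.9000e-04 m)² = 1.134e-07 m²
R_3 = (1.61×10^-8)(0.918)/(1.134e-07) = 0.1303 Ω
R_total = R_1 + R_2 + R_3 = 1.15 Ω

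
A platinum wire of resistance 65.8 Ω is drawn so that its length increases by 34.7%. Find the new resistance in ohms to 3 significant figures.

119 Ω

k = 1 + 34.7/100 = 1.347; volume constant ⇒ A' = A/k, so R' = k²R.
R' = 1.814 × 65.8 = 119 Ω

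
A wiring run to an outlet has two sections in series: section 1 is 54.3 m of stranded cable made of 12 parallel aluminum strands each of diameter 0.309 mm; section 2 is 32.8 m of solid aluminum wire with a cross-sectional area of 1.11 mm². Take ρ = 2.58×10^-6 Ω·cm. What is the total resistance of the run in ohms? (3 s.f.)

2.32 Ω

ρ = 2.58×10^-6 Ω·cm = 2.58×10^-8 Ω·m
Section 1: A_strand = π(1.5450e-04)² = 7.499e-08 m²; R₁ = ρL/(N·A_s) = (2.58×10^-8)(54.3)/(12×7.499e-08) = 1.557 Ω
Section 2: A = 1.11 mm² = 1.110e-06 m²
R₂ = (2.58×10^-8)(32.8)/(1.110e-06) = 0.7624 Ω
R = R₁ + R₂ = 2.32 Ω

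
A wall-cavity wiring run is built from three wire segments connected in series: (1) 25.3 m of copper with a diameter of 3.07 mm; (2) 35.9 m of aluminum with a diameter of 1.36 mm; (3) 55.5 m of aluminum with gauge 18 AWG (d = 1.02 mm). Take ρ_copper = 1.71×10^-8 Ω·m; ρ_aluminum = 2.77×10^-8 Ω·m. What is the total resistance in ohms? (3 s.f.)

Seg 1: A = π(d/2)² = π(1.5350e-03 m)² = 7.402e-06 m²
R_1 = (1.71×10^-8)(25.3)/(7.402e-06) = 0.05845 Ω
Seg 2: A = π(d/2)² = π(6.8000e-04 m)² = 1.453e-06 m²
R_2 = (2.77×10^-8)(35.9)/(1.453e-06) = 0.6846 Ω
Seg 3: A = π(1.02/2 mm)² = π(5.1000e-04 m)² = 8.171e-07 m²
R_3 = (2.77×10^-8)(55.5)/(8.171e-07) = 1.881 Ω
R_total = R_1 + R_2 + R_3 = 2.62 Ω

2.62 Ω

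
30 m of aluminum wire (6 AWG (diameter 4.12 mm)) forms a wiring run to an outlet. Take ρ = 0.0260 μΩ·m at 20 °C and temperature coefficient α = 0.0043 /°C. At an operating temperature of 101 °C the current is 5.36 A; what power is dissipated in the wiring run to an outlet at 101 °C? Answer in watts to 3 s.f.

ρ = 0.0260 μΩ·m = 2.60×10^-8 Ω·m
A = π(4.12/2 mm)² = π(2.0600e-03 m)² = 1.333e-05 m²
R₍20₎ = ρL/A = (2.60×10^-8)(30)/(1.333e-05) = 0.05851 Ω
R₍101₎ = R₍20₎(1 + αΔT) = 0.05851 × (1 + 0.0043×81) = 0.07889 Ω
P = I²R = (5.36)² × 0.07889 = 2.27 W

2.27 W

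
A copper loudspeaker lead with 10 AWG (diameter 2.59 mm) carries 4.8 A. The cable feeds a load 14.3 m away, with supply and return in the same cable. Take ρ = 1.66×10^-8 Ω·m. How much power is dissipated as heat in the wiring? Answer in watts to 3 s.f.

A = π(2.59/2 mm)² = π(1.2950e-03 m)² = 5.269e-06 m²
Total conductor length (both ways) L = 2 × 14.3 = 28.6 m
R = ρL/A = (1.66×10^-8)(28.6)/(5.269e-06) = 0.09011 Ω
P = I²R = (4.8)² × 0.09011 = 2.08 W

2.08 W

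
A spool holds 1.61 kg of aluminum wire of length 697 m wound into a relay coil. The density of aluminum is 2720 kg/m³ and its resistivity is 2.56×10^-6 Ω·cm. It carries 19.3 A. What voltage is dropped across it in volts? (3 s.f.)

406 V

ρ = 2.56×10^-6 Ω·cm = 2.56×10^-8 Ω·m
A = m/(density·L) = 1.61/(2720×697) = 8.4923e-07 m²
R = ρL/A = (2.56×10^-8)(697)/(8.4923e-07) = 21.01 Ω
V = IR = 19.3 × 21.01 = 406 V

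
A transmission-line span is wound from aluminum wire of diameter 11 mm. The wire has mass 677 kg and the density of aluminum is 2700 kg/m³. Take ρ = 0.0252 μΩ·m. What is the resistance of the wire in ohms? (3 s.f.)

ρ = 0.0252 μΩ·m = 2.52×10^-8 Ω·m
A = π(d/2)² = π(5.5000e-03 m)² = 9.5033e-05 m²
L = m/(density·A) = 677/(2700×9.5033e-05) = 2638 m
R = ρL/A = (2.52×10^-8)(2638)/(9.5033e-05) = 0.700 Ω

0.700 Ω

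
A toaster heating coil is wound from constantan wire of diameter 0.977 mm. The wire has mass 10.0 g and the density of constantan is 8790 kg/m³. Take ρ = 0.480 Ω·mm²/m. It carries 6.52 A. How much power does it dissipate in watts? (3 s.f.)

41.3 W

ρ = 0.480 Ω·mm²/m = 4.80×10^-7 Ω·m
A = π(d/2)² = π(4.8850e-04 m)² = 7.4969e-07 m²
L = m/(density·A) = 0.01/(8790×7.4969e-07) = 1.518 m
R = ρL/A = (4.80×10^-7)(1.518)/(7.4969e-07) = 0.9716 Ω
P = I²R = (6.52)² × 0.9716 = 41.3 W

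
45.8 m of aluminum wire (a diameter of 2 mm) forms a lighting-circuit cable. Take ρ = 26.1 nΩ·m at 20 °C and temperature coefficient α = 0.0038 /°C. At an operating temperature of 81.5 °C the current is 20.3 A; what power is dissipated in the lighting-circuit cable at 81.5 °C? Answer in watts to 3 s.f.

193 W

ρ = 26.1 nΩ·m = 2.61×10^-8 Ω·m
A = π(d/2)² = π(1.0000e-03 m)² = 3.142e-06 m²
R₍20₎ = ρL/A = (2.61×10^-8)(45.8)/(3.142e-06) = 0.3805 Ω
R₍81.5₎ = R₍20₎(1 + αΔT) = 0.3805 × (1 + 0.0038×61.5) = 0.4694 Ω
P = I²R = (20.3)² × 0.4694 = 193 W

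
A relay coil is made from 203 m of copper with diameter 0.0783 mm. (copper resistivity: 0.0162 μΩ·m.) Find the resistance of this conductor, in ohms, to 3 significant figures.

ρ = 0.0162 μΩ·m = 1.62×10^-8 Ω·m
A = π(d/2)² = π(3.9150e-05 m)² = 4.815e-09 m²
R = ρL/A = (1.62×10^-8)(203 m)/(4.815e-09 m²) = 683 Ω

683 Ω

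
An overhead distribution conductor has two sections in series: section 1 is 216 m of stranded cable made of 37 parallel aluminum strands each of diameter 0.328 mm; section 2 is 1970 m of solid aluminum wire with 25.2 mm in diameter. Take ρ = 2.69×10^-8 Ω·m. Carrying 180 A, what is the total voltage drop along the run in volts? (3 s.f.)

Section 1: A_strand = π(1.6400e-04)² = 8.450e-08 m²; R₁ = ρL/(N·A_s) = (2.69×10^-8)(216)/(37×8.450e-08) = 1.859 Ω
Section 2: A = π(d/2)² = π(1.2600e-02 m)² = 4.988e-04 m²
R₂ = (2.69×10^-8)(1970)/(4.988e-04) = 0.1062 Ω
R = R₁ + R₂ = 1.965 Ω
V = IR = 180 × 1.965 = 354 V

354 V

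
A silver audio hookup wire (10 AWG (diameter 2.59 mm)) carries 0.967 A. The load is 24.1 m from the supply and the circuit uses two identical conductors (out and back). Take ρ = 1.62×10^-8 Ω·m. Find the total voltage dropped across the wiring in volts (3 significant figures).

A = π(2.59/2 mm)² = π(1.2950e-03 m)² = 5.269e-06 m²
Total conductor length (both ways) L = 2 × 24.1 = 48.2 m
R = ρL/A = (1.62×10^-8)(48.2)/(5.269e-06) = 0.1482 Ω
V = IR = 0.967 × 0.1482 = 0.143 V

0.143 V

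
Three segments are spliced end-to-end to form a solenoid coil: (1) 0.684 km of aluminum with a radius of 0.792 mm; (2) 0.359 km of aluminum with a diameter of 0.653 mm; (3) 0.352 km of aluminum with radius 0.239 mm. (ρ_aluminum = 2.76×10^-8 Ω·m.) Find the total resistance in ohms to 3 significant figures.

Seg 1: A = πr² = π(7.9200e-04 m)² = 1.971e-06 m²
R_1 = (2.76×10^-8)(684)/(1.971e-06) = 9.58 Ω
Seg 2: A = π(d/2)² = π(3.2650e-04 m)² = 3.349e-07 m²
R_2 = (2.76×10^-8)(359)/(3.349e-07) = 29.59 Ω
Seg 3: A = πr² = π(2.3900e-04 m)² = 1.795e-07 m²
R_3 = (2.76×10^-8)(352)/(1.795e-07) = 54.14 Ω
R_total = R_1 + R_2 + R_3 = 93.3 Ω

93.3 Ω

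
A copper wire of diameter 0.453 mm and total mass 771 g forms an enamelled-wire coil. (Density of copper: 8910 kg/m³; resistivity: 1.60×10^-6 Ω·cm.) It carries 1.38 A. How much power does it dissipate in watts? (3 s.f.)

ρ = 1.60×10^-6 Ω·cm = 1.60×10^-8 Ω·m
A = π(d/2)² = π(2.2650e-04 m)² = 1.6117e-07 m²
L = m/(density·A) = 0.771/(8910×1.6117e-07) = 536.9 m
R = ρL/A = (1.60×10^-8)(536.9)/(1.6117e-07) = 53.3 Ω
P = I²R = (1.38)² × 53.3 = 102 W

102 W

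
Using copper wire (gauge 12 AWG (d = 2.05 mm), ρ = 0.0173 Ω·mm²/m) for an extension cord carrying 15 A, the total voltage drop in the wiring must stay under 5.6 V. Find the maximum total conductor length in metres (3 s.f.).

ρ = 0.0173 Ω·mm²/m = 1.73×10^-8 Ω·m
A = π(2.05/2 mm)² = π(1.0250e-03 m)² = 3.301e-06 m²
L_max = V_max·A/(1·ρI) = (5.6)(3.301e-06)/(1.73×10^-8×15) = 71.2 m

71.2 m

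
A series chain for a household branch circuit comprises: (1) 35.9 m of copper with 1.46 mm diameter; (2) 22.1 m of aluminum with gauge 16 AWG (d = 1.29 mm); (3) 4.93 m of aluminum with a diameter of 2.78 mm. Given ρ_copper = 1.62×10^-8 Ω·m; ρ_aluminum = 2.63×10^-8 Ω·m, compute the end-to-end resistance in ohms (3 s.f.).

0.813 Ω

Seg 1: A = π(d/2)² = π(7.3000e-04 m)² = 1.674e-06 m²
R_1 = (1.62×10^-8)(35.9)/(1.674e-06) = 0.3474 Ω
Seg 2: A = π(1.29/2 mm)² = π(6.4500e-04 m)² = 1.307e-06 m²
R_2 = (2.63×10^-8)(22.1)/(1.307e-06) = 0.4447 Ω
Seg 3: A = π(d/2)² = π(1.3900e-03 m)² = 6.070e-06 m²
R_3 = (2.63×10^-8)(4.93)/(6.070e-06) = 0.02136 Ω
R_total = R_1 + R_2 + R_3 = 0.813 Ω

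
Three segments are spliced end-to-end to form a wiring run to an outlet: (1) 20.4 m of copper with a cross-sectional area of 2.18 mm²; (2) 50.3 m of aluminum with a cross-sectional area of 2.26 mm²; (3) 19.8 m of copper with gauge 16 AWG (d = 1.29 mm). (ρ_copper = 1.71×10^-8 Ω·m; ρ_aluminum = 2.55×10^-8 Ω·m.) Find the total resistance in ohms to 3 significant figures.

Seg 1: A = 2.18 mm² = 2.180e-06 m²
R_1 = (1.71×10^-8)(20.4)/(2.180e-06) = 0.16 Ω
Seg 2: A = 2.26 mm² = 2.260e-06 m²
R_2 = (2.55×10^-8)(50.3)/(2.260e-06) = 0.5675 Ω
Seg 3: A = π(1.29/2 mm)² = π(6.4500e-04 m)² = 1.307e-06 m²
R_3 = (1.71×10^-8)(19.8)/(1.307e-06) = 0.2591 Ω
R_total = R_1 + R_2 + R_3 = 0.987 Ω

0.987 Ω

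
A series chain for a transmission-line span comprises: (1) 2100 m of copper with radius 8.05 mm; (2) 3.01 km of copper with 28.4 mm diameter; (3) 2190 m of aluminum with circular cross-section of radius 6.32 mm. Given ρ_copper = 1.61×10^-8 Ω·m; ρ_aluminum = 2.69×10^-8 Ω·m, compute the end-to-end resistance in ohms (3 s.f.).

Seg 1: A = πr² = π(8.0500e-03 m)² = 2.036e-04 m²
R_1 = (1.61×10^-8)(2100)/(2.036e-04) = 0.1661 Ω
Seg 2: A = π(d/2)² = π(1.4200e-02 m)² = 6.335e-04 m²
R_2 = (1.61×10^-8)(3010)/(6.335e-04) = 0.0765 Ω
Seg 3: A = πr² = π(6.3200e-03 m)² = 1.255e-04 m²
R_3 = (2.69×10^-8)(2190)/(1.255e-04) = 0.4695 Ω
R_total = R_1 + R_2 + R_3 = 0.712 Ω

0.712 Ω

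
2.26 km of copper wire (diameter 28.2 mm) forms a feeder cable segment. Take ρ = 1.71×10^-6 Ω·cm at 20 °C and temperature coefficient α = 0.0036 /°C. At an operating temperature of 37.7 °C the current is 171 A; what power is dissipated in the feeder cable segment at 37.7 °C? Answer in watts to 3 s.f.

1920 W

ρ = 1.71×10^-6 Ω·cm = 1.71×10^-8 Ω·m
A = π(d/2)² = π(1.4100e-02 m)² = 6.246e-04 m²
R₍20₎ = ρL/A = (1.71×10^-8)(2260)/(6.246e-04) = 0.06188 Ω
R₍37.7₎ = R₍20₎(1 + αΔT) = 0.06188 × (1 + 0.0036×17.7) = 0.06582 Ω
P = I²R = (171)² × 0.06582 = 1920 W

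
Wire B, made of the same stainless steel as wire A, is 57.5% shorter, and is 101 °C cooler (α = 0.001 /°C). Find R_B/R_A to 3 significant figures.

0.382

R ∝ ρL/d² with ρ ∝ (1+αΔT), so R_B/R_A = (1 − 57.5/100) × (1 − 0.001×101)
= 0.425 × 0.899 = 0.382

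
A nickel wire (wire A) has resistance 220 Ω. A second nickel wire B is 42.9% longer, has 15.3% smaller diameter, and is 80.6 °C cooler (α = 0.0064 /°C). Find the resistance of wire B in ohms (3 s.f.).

R ∝ ρL/d² with ρ ∝ (1+αΔT), so R_B/R_A = (1 + 42.9/100) × (1 − 15.3/100)⁻² × (1 − 0.0064×80.6)
= 1.429 × 1.394 × 0.4842 = 0.9644
R_B = 0.9644 × 220 = 212 Ω

212 Ω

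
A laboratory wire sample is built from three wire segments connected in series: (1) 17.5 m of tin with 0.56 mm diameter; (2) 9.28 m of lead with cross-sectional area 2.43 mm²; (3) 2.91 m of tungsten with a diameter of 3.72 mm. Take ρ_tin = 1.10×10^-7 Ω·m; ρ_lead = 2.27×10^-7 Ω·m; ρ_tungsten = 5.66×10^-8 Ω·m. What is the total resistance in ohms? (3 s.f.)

8.70 Ω

Seg 1: A = π(d/2)² = π(2.8000e-04 m)² = 2.463e-07 m²
R_1 = (1.10×10^-7)(17.5)/(2.463e-07) = 7.816 Ω
Seg 2: A = 2.43 mm² = 2.430e-06 m²
R_2 = (2.27×10^-7)(9.28)/(2.430e-06) = 0.8669 Ω
Seg 3: A = π(d/2)² = π(1.8600e-03 m)² = 1.087e-05 m²
R_3 = (5.66×10^-8)(2.91)/(1.087e-05) = 0.01515 Ω
R_total = R_1 + R_2 + R_3 = 8.70 Ω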